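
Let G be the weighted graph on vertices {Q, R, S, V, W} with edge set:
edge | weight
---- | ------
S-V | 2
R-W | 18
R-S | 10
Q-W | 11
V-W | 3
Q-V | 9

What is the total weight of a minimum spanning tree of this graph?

24

Prim, starting at Q.
Step 1: frontier [Q-V 9, Q-W 11] → take Q-V (9); add V.
Step 2: frontier [Q-W 11, S-V 2, V-W 3] → take S-V (2); add S.
Step 3: frontier [Q-W 11, R-S 10, V-W 3] → take V-W (3); add W.
Step 4: frontier [R-S 10, R-W 18] → take R-S (10); add R.
MST edges: Q-V, S-V, V-W, R-S; total weight 9+2+3+10 = 24.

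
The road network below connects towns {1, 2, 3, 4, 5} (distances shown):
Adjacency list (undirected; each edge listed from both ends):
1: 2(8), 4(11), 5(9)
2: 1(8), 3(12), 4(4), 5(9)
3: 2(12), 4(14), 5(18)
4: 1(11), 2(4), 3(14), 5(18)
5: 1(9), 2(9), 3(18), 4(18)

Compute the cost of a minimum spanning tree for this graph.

33

Prim, starting at 1.
Step 1: frontier [1–2 8, 1–5 9, 1–4 11] → take 1–2 (8); add 2.
Step 2: frontier [1–5 9, 1–4 11, 2–4 4, 2–5 9, 2–3 12] → take 2–4 (4); add 4.
Step 3: frontier [1–5 9, 2–5 9, 2–3 12, 3–4 14, 4–5 18] → take 1–5 (9); add 5.
Step 4: frontier [2–3 12, 3–4 14, 3–5 18] → take 2–3 (12); add 3.
MST edges: 1–2, 2–4, 1–5, 2–3; total weight 8+4+9+12 = 33.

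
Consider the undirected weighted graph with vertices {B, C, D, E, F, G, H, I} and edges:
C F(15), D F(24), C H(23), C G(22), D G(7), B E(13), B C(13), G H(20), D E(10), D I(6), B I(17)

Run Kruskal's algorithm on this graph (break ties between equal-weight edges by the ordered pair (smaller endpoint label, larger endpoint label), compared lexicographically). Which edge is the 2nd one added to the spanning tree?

Sort edges by weight, then run Kruskal:
D I (6): add — endpoints in different components.
D G (7): add — endpoints in different components.
D E (10): add — endpoints in different components.
B C (13): add — endpoints in different components.
B E (13): add — endpoints in different components.
C F (15): add — endpoints in different components.
B I (17): skip — B and I already connected.
G H (20): add — endpoints in different components.
The 2nd edge added is D G.

D-G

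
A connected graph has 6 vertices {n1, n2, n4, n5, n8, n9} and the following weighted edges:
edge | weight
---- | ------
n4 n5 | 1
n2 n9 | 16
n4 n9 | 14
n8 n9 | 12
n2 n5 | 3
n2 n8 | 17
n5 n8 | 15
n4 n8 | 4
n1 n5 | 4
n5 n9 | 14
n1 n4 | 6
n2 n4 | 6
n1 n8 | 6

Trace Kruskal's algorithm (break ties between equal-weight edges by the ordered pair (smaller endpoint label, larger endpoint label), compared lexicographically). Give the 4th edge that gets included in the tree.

n4-n8

Kruskal's algorithm — process edges by increasing weight (ties by edge label):
n4 n5 (1): add. Components now {n1} {n9} {n4,n5} {n2} {n8}
n2 n5 (3): add. Components now {n1} {n9} {n2,n4,n5} {n8}
n1 n5 (4): add. Components now {n1,n2,n4,n5} {n9} {n8}
n4 n8 (4): add. Components now {n1,n2,n4,n5,n8} {n9}
n1 n4 (6): skip — n1 and n4 already connected.
n1 n8 (6): skip — n1 and n8 already connected.
n2 n4 (6): skip — n4 and n2 already connected.
n8 n9 (12): add. Components now {n1,n2,n4,n5,n8,n9}
The 4th edge added is n4 n8.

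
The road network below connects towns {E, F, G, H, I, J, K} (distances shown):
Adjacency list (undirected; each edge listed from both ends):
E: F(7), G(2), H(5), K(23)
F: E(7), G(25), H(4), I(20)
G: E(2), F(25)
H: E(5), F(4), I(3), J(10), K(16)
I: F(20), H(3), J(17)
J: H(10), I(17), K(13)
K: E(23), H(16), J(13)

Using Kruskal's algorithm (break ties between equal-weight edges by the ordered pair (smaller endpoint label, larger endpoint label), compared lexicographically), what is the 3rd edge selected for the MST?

F-H

Kruskal's algorithm — process edges by increasing weight (ties by edge label):
E–G (2): add. Components now {E,G} {F} {H} {I} {J} {K}
H–I (3): add. Components now {E,G} {F} {H,I} {J} {K}
F–H (4): add. Components now {E,G} {F,H,I} {J} {K}
E–H (5): add. Components now {E,F,G,H,I} {J} {K}
E–F (7): skip — E and F already connected.
H–J (10): add. Components now {E,F,G,H,I,J} {K}
J–K (13): add. Components now {E,F,G,H,I,J,K}
The 3rd edge added is F–H.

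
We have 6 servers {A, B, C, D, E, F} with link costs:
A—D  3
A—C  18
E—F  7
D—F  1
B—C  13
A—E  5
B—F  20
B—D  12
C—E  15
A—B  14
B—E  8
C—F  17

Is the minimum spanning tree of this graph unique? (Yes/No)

Kruskal's algorithm — process edges by increasing weight (ties by edge label):
D—F (1): add — endpoints in different components.
A—D (3): add — endpoints in different components.
A—E (5): add — endpoints in different components.
E—F (7): skip — E and F already connected.
B—E (8): add — endpoints in different components.
B—D (12): skip — B and D already connected.
B—C (13): add — endpoints in different components.
Every non-tree edge has weight strictly greater than the heaviest edge on the tree path between its endpoints, so the MST is unique.

Yes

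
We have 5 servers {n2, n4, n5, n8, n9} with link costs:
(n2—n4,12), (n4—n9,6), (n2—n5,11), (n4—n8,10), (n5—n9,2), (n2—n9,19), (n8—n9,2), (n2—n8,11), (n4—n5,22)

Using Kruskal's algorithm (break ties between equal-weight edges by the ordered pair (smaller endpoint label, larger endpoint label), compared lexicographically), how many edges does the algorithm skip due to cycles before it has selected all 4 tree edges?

1

Kruskal: consider edges lightest-first.
n5—n9 (2): add — endpoints in different components.
n8—n9 (2): add — endpoints in different components.
n4—n9 (6): add — endpoints in different components.
n4—n8 (10): skip — n8 and n4 already connected.
n2—n5 (11): add — endpoints in different components.
Edges rejected before the tree was complete: 1.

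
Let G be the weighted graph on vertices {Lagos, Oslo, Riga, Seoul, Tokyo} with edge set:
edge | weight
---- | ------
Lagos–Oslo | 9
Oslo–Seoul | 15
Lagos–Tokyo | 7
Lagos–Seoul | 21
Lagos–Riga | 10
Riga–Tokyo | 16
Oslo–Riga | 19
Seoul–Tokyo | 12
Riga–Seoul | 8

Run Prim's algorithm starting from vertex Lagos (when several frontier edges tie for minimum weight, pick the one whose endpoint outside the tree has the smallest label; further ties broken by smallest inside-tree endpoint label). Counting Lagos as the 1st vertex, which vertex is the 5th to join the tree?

Seoul

Grow the tree from Lagos using Prim:
Step 1: frontier [Lagos–Tokyo 7, Lagos–Oslo 9, Lagos–Riga 10, Lagos–Seoul 21] → take Lagos–Tokyo (7); add Tokyo.
Step 2: frontier [Lagos–Oslo 9, Lagos–Riga 10, Lagos–Seoul 21, Seoul–Tokyo 12, Riga–Tokyo 16] → take Lagos–Oslo (9); add Oslo.
Step 3: frontier [Lagos–Riga 10, Lagos–Seoul 21, Oslo–Seoul 15, Oslo–Riga 19, Seoul–Tokyo 12, Riga–Tokyo 16] → take Lagos–Riga (10); add Riga.
Step 4: frontier [Lagos–Seoul 21, Oslo–Seoul 15, Riga–Seoul 8, Seoul–Tokyo 12] → take Riga–Seoul (8); add Seoul.
Vertex order: Lagos, Tokyo, Oslo, Riga, Seoul. The 5th vertex is Seoul.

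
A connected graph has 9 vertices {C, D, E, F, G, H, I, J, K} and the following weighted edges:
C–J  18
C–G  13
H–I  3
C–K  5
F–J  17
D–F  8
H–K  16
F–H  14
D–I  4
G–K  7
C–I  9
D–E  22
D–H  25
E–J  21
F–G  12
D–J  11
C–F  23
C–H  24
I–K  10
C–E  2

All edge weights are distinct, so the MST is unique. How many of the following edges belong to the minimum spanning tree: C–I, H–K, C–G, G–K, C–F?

Kruskal: consider edges lightest-first.
C–E (2): add — endpoints in different components.
H–I (3): add — endpoints in different components.
D–I (4): add — endpoints in different components.
C–K (5): add — endpoints in different components.
G–K (7): add — endpoints in different components.
D–F (8): add — endpoints in different components.
C–I (9): add — endpoints in different components.
I–K (10): skip — I and K already connected.
D–J (11): add — endpoints in different components.
MST edge set: {C–E, H–I, D–I, C–K, G–K, D–F, C–I, D–J}.
Of the listed edges, {C–I, G–K} are in the MST → 2.

2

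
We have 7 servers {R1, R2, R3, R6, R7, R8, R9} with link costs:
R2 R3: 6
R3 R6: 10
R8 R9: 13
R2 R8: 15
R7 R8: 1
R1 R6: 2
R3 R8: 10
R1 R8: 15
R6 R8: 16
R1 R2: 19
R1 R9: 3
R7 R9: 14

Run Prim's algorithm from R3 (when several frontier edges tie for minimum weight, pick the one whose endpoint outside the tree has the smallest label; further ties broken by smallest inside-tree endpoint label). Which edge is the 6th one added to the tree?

Prim's algorithm from R3:
Step 1: cheapest edge leaving the tree is R2 R3 (6); add R2.
Step 2: cheapest edge leaving the tree is R3 R6 (10); add R6.
Step 3: cheapest edge leaving the tree is R1 R6 (2); add R1.
Step 4: cheapest edge leaving the tree is R1 R9 (3); add R9.
Step 5: cheapest edge leaving the tree is R3 R8 (10); add R8.
Step 6: cheapest edge leaving the tree is R7 R8 (1); add R7.
The 6th edge added is R7 R8.

R7-R8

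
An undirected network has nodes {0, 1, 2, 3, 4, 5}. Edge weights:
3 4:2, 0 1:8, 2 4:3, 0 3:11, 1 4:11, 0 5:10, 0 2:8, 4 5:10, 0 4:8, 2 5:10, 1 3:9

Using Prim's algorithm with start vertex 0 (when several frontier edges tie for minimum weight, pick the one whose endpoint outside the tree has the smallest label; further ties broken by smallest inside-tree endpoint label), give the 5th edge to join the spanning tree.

0-5

Prim's algorithm from 0:
Step 1: frontier [0 1 8, 0 2 8, 0 4 8, 0 5 10, 0 3 11] → take 0 1 (8); add 1.
Step 2: frontier [0 2 8, 0 4 8, 0 5 10, 0 3 11, 1 3 9, 1 4 11] → take 0 2 (8); add 2.
Step 3: frontier [0 4 8, 0 5 10, 0 3 11, 1 3 9, 1 4 11, 2 4 3, 2 5 10] → take 2 4 (3); add 4.
Step 4: frontier [0 5 10, 0 3 11, 1 3 9, 2 5 10, 3 4 2, 4 5 10] → take 3 4 (2); add 3.
Step 5: frontier [0 5 10, 2 5 10, 4 5 10] → take 0 5 (10); add 5.
The 5th edge added is 0 5.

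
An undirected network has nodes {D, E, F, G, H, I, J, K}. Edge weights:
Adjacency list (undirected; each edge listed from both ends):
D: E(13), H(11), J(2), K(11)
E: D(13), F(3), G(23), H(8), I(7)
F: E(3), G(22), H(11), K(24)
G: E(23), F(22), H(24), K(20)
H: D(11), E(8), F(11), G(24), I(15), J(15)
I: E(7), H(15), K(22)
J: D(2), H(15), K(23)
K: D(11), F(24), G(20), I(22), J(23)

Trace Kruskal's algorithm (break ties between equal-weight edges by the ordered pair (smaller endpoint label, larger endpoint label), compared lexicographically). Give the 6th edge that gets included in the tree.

Kruskal: consider edges lightest-first.
D J (2): add — endpoints in different components.
E F (3): add — endpoints in different components.
E I (7): add — endpoints in different components.
E H (8): add — endpoints in different components.
D H (11): add — endpoints in different components.
D K (11): add — endpoints in different components.
F H (11): skip — F and H already connected.
D E (13): skip — D and E already connected.
H I (15): skip — H and I already connected.
H J (15): skip — H and J already connected.
G K (20): add — endpoints in different components.
The 6th edge added is D K.

D-K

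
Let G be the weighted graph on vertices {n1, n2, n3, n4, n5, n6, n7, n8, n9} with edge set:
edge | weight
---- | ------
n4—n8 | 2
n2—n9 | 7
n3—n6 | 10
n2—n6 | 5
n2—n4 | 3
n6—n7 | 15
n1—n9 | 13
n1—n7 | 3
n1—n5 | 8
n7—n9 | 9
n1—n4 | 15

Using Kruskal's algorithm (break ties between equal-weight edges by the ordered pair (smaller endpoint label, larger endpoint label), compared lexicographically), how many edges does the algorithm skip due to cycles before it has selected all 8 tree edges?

Kruskal: consider edges lightest-first.
n4—n8 (2): add — endpoints in different components.
n1—n7 (3): add — endpoints in different components.
n2—n4 (3): add — endpoints in different components.
n2—n6 (5): add — endpoints in different components.
n2—n9 (7): add — endpoints in different components.
n1—n5 (8): add — endpoints in different components.
n7—n9 (9): add — endpoints in different components.
n3—n6 (10): add — endpoints in different components.
Edges rejected before the tree was complete: 0.

0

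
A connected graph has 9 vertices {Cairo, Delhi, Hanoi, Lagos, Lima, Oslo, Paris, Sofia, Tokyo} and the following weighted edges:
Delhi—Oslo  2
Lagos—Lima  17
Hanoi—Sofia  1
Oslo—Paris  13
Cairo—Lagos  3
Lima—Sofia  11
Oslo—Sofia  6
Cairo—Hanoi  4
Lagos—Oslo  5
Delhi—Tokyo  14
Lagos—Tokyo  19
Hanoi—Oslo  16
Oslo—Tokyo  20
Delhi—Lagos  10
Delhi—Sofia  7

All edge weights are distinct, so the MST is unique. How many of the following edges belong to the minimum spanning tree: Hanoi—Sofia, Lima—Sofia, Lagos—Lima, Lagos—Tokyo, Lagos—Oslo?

Kruskal: consider edges lightest-first.
Hanoi—Sofia (1): add — endpoints in different components.
Delhi—Oslo (2): add — endpoints in different components.
Cairo—Lagos (3): add — endpoints in different components.
Cairo—Hanoi (4): add — endpoints in different components.
Lagos—Oslo (5): add — endpoints in different components.
Oslo—Sofia (6): skip — Sofia and Oslo already connected.
Delhi—Sofia (7): skip — Sofia and Delhi already connected.
Delhi—Lagos (10): skip — Lagos and Delhi already connected.
Lima—Sofia (11): add — endpoints in different components.
Oslo—Paris (13): add — endpoints in different components.
Delhi—Tokyo (14): add — endpoints in different components.
MST edge set: {Hanoi—Sofia, Delhi—Oslo, Cairo—Lagos, Cairo—Hanoi, Lagos—Oslo, Lima—Sofia, Oslo—Paris, Delhi—Tokyo}.
Of the listed edges, {Hanoi—Sofia, Lima—Sofia, Lagos—Oslo} are in the MST → 3.

3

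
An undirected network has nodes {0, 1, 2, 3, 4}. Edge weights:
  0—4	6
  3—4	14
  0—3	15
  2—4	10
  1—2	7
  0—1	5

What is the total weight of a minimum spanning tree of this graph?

Kruskal's algorithm — process edges by increasing weight (ties by edge label):
0—1 (5): add — endpoints in different components.
0—4 (6): add — endpoints in different components.
1—2 (7): add — endpoints in different components.
2—4 (10): skip — 2 and 4 already connected.
3—4 (14): add — endpoints in different components.
MST edges: 0—1, 0—4, 1—2, 3—4; total weight 5+6+7+14 = 32.

32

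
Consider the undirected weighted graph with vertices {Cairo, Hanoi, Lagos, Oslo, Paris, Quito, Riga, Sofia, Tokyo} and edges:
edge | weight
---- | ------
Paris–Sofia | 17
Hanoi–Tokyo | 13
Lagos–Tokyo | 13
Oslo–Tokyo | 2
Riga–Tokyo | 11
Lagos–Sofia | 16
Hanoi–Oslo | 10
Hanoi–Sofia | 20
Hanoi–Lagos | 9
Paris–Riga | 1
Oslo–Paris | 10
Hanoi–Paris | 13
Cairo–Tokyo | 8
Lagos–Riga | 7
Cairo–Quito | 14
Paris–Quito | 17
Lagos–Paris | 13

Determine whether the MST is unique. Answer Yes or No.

No

Kruskal's algorithm — process edges by increasing weight (ties by edge label):
Paris–Riga (1): add — endpoints in different components.
Oslo–Tokyo (2): add — endpoints in different components.
Lagos–Riga (7): add — endpoints in different components.
Cairo–Tokyo (8): add — endpoints in different components.
Hanoi–Lagos (9): add — endpoints in different components.
Hanoi–Oslo (10): add — endpoints in different components.
Oslo–Paris (10): skip — Oslo and Paris already connected.
Riga–Tokyo (11): skip — Tokyo and Riga already connected.
Hanoi–Paris (13): skip — Paris and Hanoi already connected.
Hanoi–Tokyo (13): skip — Hanoi and Tokyo already connected.
Lagos–Paris (13): skip — Paris and Lagos already connected.
Lagos–Tokyo (13): skip — Tokyo and Lagos already connected.
Cairo–Quito (14): add — endpoints in different components.
Lagos–Sofia (16): add — endpoints in different components.
Non-tree edge Oslo–Paris has weight 10, equal to the heaviest edge on its tree cycle — swapping gives another MST of the same weight. Not unique.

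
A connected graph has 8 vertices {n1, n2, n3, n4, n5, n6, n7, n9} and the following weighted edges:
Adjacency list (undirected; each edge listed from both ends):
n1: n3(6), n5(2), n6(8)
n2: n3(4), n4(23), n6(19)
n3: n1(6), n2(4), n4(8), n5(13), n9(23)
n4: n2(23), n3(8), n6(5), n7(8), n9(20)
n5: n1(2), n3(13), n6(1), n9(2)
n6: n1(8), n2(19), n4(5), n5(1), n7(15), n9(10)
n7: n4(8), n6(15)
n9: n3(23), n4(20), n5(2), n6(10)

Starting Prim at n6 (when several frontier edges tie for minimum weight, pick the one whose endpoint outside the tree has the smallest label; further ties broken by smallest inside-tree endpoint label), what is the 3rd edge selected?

Prim, starting at n6.
Step 1: cheapest edge leaving the tree is n5-n6 (1); add n5.
Step 2: cheapest edge leaving the tree is n1-n5 (2); add n1.
Step 3: cheapest edge leaving the tree is n5-n9 (2); add n9.
Step 4: cheapest edge leaving the tree is n4-n6 (5); add n4.
Step 5: cheapest edge leaving the tree is n1-n3 (6); add n3.
Step 6: cheapest edge leaving the tree is n2-n3 (4); add n2.
Step 7: cheapest edge leaving the tree is n4-n7 (8); add n7.
The 3rd edge added is n5-n9.

n5-n9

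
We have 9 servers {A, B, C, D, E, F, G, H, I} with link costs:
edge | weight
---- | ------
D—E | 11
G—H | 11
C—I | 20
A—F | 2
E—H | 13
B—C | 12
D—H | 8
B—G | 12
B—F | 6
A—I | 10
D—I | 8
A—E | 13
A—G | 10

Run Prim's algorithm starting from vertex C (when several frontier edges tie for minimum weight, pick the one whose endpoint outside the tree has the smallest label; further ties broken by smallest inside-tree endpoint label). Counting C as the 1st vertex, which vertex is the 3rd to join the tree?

F

Prim's algorithm from C:
Step 1: cheapest edge leaving the tree is B—C (12); add B.
Step 2: cheapest edge leaving the tree is B—F (6); add F.
Step 3: cheapest edge leaving the tree is A—F (2); add A.
Step 4: cheapest edge leaving the tree is A—G (10); add G.
Step 5: cheapest edge leaving the tree is A—I (10); add I.
Step 6: cheapest edge leaving the tree is D—I (8); add D.
Step 7: cheapest edge leaving the tree is D—H (8); add H.
Step 8: cheapest edge leaving the tree is D—E (11); add E.
Vertex order: C, B, F, A, G, I, D, H, E. The 3rd vertex is F.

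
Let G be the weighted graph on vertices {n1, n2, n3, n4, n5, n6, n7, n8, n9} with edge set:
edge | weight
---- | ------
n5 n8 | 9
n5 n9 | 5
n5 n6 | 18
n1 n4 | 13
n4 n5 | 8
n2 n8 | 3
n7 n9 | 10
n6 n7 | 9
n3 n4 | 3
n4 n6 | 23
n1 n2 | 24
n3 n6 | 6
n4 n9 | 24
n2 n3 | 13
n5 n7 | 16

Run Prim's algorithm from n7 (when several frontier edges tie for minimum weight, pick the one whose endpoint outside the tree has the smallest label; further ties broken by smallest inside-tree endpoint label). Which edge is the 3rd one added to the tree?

Grow the tree from n7 using Prim:
Step 1: cheapest edge leaving the tree is n6 n7 (9); add n6.
Step 2: cheapest edge leaving the tree is n3 n6 (6); add n3.
Step 3: cheapest edge leaving the tree is n3 n4 (3); add n4.
Step 4: cheapest edge leaving the tree is n4 n5 (8); add n5.
Step 5: cheapest edge leaving the tree is n5 n9 (5); add n9.
Step 6: cheapest edge leaving the tree is n5 n8 (9); add n8.
Step 7: cheapest edge leaving the tree is n2 n8 (3); add n2.
Step 8: cheapest edge leaving the tree is n1 n4 (13); add n1.
The 3rd edge added is n3 n4.

n3-n4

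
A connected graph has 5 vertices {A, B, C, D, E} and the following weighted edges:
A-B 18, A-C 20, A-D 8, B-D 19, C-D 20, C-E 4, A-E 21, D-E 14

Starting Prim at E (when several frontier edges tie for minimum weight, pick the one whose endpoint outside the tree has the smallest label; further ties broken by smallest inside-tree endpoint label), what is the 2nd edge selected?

Prim's algorithm from E:
Step 1: frontier [C-E 4, D-E 14, A-E 21] → take C-E (4); add C.
Step 2: frontier [A-C 20, C-D 20, D-E 14, A-E 21] → take D-E (14); add D.
Step 3: frontier [A-C 20, A-D 8, B-D 19, A-E 21] → take A-D (8); add A.
Step 4: frontier [A-B 18, B-D 19] → take A-B (18); add B.
The 2nd edge added is D-E.

D-E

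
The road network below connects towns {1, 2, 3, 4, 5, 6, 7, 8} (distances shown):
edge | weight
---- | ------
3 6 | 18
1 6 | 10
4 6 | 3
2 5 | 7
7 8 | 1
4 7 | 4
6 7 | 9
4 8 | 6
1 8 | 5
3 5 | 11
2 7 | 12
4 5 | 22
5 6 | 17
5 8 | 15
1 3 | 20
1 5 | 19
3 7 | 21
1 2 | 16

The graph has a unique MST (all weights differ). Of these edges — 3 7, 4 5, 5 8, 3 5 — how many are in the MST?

1

Kruskal: consider edges lightest-first.
7 8 (1): add — endpoints in different components.
4 6 (3): add — endpoints in different components.
4 7 (4): add — endpoints in different components.
1 8 (5): add — endpoints in different components.
4 8 (6): skip — 4 and 8 already connected.
2 5 (7): add — endpoints in different components.
6 7 (9): skip — 6 and 7 already connected.
1 6 (10): skip — 1 and 6 already connected.
3 5 (11): add — endpoints in different components.
2 7 (12): add — endpoints in different components.
MST edge set: {7 8, 4 6, 4 7, 1 8, 2 5, 3 5, 2 7}.
Of the listed edges, {3 5} are in the MST → 1.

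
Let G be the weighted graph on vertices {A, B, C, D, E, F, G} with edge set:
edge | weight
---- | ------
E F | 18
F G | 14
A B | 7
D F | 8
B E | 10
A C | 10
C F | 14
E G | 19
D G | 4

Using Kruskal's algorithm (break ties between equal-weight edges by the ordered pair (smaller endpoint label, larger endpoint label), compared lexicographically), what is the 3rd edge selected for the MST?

Kruskal's algorithm — process edges by increasing weight (ties by edge label):
D G (4): add — endpoints in different components.
A B (7): add — endpoints in different components.
D F (8): add — endpoints in different components.
A C (10): add — endpoints in different components.
B E (10): add — endpoints in different components.
C F (14): add — endpoints in different components.
The 3rd edge added is D F.

D-F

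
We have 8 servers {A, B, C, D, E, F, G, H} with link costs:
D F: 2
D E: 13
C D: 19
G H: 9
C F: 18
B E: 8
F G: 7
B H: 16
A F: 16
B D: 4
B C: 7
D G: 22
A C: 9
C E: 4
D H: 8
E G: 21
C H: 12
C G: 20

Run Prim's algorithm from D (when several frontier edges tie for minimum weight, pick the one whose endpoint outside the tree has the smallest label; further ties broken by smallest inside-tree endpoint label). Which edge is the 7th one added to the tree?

A-C

Grow the tree from D using Prim:
Step 1: cheapest edge leaving the tree is D F (2); add F.
Step 2: cheapest edge leaving the tree is B D (4); add B.
Step 3: cheapest edge leaving the tree is B C (7); add C.
Step 4: cheapest edge leaving the tree is C E (4); add E.
Step 5: cheapest edge leaving the tree is F G (7); add G.
Step 6: cheapest edge leaving the tree is D H (8); add H.
Step 7: cheapest edge leaving the tree is A C (9); add A.
The 7th edge added is A C.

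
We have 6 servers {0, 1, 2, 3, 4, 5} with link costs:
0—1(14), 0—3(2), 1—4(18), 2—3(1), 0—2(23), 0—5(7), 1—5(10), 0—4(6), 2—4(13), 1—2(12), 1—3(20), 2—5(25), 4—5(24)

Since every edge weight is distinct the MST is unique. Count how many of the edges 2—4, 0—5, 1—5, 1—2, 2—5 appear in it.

Kruskal's algorithm — process edges by increasing weight (ties by edge label):
2—3 (1): add. Components now {0} {1} {2,3} {4} {5}
0—3 (2): add. Components now {0,2,3} {1} {4} {5}
0—4 (6): add. Components now {0,2,3,4} {1} {5}
0—5 (7): add. Components now {0,2,3,4,5} {1}
1—5 (10): add. Components now {0,1,2,3,4,5}
MST edge set: {2—3, 0—3, 0—4, 0—5, 1—5}.
Of the listed edges, {0—5, 1—5} are in the MST → 2.

2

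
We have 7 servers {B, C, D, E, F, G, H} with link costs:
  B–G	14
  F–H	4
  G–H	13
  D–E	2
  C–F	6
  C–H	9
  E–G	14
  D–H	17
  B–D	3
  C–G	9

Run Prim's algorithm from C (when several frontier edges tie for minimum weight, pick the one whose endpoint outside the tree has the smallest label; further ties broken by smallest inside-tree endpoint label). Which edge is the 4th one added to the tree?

B-G

Prim's algorithm from C:
Step 1: frontier [C–F 6, C–G 9, C–H 9] → take C–F (6); add F.
Step 2: frontier [C–G 9, C–H 9, F–H 4] → take F–H (4); add H.
Step 3: frontier [C–G 9, G–H 13, D–H 17] → take C–G (9); add G.
Step 4: frontier [B–G 14, E–G 14, D–H 17] → take B–G (14); add B.
Step 5: frontier [B–D 3, E–G 14, D–H 17] → take B–D (3); add D.
Step 6: frontier [D–E 2, E–G 14] → take D–E (2); add E.
The 4th edge added is B–G.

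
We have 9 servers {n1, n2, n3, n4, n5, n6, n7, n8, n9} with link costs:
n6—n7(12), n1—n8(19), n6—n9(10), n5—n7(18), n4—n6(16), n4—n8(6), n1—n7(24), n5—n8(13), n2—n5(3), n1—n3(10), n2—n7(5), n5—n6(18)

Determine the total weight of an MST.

78

Prim, starting at n7.
Step 1: cheapest edge leaving the tree is n2—n7 (5); add n2.
Step 2: cheapest edge leaving the tree is n2—n5 (3); add n5.
Step 3: cheapest edge leaving the tree is n6—n7 (12); add n6.
Step 4: cheapest edge leaving the tree is n6—n9 (10); add n9.
Step 5: cheapest edge leaving the tree is n5—n8 (13); add n8.
Step 6: cheapest edge leaving the tree is n4—n8 (6); add n4.
Step 7: cheapest edge leaving the tree is n1—n8 (19); add n1.
Step 8: cheapest edge leaving the tree is n1—n3 (10); add n3.
MST edges: n2—n7, n2—n5, n6—n7, n6—n9, n5—n8, n4—n8, n1—n8, n1—n3; total weight 5+3+12+10+13+6+19+10 = 78.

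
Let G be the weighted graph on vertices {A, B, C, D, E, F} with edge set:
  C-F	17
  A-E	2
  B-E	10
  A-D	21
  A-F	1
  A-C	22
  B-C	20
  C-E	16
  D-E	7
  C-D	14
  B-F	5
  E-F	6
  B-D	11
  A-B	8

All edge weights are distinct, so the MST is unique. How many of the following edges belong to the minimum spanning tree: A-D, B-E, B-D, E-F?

0

Kruskal: consider edges lightest-first.
A-F (1): add — endpoints in different components.
A-E (2): add — endpoints in different components.
B-F (5): add — endpoints in different components.
E-F (6): skip — E and F already connected.
D-E (7): add — endpoints in different components.
A-B (8): skip — A and B already connected.
B-E (10): skip — B and E already connected.
B-D (11): skip — B and D already connected.
C-D (14): add — endpoints in different components.
MST edge set: {A-F, A-E, B-F, D-E, C-D}.
Of the listed edges, {} are in the MST → 0.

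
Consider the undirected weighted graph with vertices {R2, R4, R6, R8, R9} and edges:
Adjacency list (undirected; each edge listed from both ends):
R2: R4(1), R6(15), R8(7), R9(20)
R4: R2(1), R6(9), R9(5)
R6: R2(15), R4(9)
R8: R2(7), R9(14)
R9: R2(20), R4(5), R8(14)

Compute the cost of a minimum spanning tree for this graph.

Prim, starting at R6.
Step 1: cheapest edge leaving the tree is R4—R6 (9); add R4.
Step 2: cheapest edge leaving the tree is R2—R4 (1); add R2.
Step 3: cheapest edge leaving the tree is R4—R9 (5); add R9.
Step 4: cheapest edge leaving the tree is R2—R8 (7); add R8.
MST edges: R4—R6, R2—R4, R4—R9, R2—R8; total weight 9+1+5+7 = 22.

22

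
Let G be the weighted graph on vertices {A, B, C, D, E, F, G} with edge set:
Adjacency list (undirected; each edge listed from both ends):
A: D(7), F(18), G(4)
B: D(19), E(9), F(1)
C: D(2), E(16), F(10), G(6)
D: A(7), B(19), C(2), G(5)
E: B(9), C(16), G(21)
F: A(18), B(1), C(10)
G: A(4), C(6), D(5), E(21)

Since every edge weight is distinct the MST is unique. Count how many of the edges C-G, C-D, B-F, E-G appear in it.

Kruskal's algorithm — process edges by increasing weight (ties by edge label):
B-F (1): add — endpoints in different components.
C-D (2): add — endpoints in different components.
A-G (4): add — endpoints in different components.
D-G (5): add — endpoints in different components.
C-G (6): skip — C and G already connected.
A-D (7): skip — A and D already connected.
B-E (9): add — endpoints in different components.
C-F (10): add — endpoints in different components.
MST edge set: {B-F, C-D, A-G, D-G, B-E, C-F}.
Of the listed edges, {C-D, B-F} are in the MST → 2.

2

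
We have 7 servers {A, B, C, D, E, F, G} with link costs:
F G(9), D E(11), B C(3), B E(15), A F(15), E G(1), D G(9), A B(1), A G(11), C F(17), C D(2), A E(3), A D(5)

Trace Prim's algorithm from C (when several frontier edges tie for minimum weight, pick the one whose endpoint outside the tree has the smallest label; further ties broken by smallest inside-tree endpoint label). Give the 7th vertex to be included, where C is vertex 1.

F

Prim, starting at C.
Step 1: frontier [C D 2, B C 3, C F 17] → take C D (2); add D.
Step 2: frontier [B C 3, C F 17, A D 5, D G 9, D E 11] → take B C (3); add B.
Step 3: frontier [A B 1, B E 15, C F 17, A D 5, D G 9, D E 11] → take A B (1); add A.
Step 4: frontier [A E 3, A G 11, A F 15, B E 15, C F 17, D G 9, D E 11] → take A E (3); add E.
Step 5: frontier [A G 11, A F 15, C F 17, D G 9, E G 1] → take E G (1); add G.
Step 6: frontier [A F 15, C F 17, F G 9] → take F G (9); add F.
Vertex order: C, D, B, A, E, G, F. The 7th vertex is F.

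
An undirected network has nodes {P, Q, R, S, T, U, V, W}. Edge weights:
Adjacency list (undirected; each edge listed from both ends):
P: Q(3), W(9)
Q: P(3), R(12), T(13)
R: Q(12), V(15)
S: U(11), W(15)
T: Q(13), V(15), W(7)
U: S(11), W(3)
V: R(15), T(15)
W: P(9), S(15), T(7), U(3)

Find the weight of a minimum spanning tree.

Prim's algorithm from W:
Step 1: frontier [U—W 3, T—W 7, P—W 9, S—W 15] → take U—W (3); add U.
Step 2: frontier [S—U 11, T—W 7, P—W 9, S—W 15] → take T—W (7); add T.
Step 3: frontier [Q—T 13, T—V 15, S—U 11, P—W 9, S—W 15] → take P—W (9); add P.
Step 4: frontier [P—Q 3, Q—T 13, T—V 15, S—U 11, S—W 15] → take P—Q (3); add Q.
Step 5: frontier [Q—R 12, T—V 15, S—U 11, S—W 15] → take S—U (11); add S.
Step 6: frontier [Q—R 12, T—V 15] → take Q—R (12); add R.
Step 7: frontier [R—V 15, T—V 15] → take R—V (15); add V.
MST edges: U—W, T—W, P—W, P—Q, S—U, Q—R, R—V; total weight 3+7+9+3+11+12+15 = 60.

60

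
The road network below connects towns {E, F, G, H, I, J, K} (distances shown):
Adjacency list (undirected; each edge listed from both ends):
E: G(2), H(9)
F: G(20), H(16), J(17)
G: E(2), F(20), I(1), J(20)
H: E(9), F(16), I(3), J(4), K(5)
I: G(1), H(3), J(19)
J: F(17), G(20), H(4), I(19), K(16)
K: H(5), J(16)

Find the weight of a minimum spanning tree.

31

Kruskal's algorithm — process edges by increasing weight (ties by edge label):
G I (1): add — endpoints in different components.
E G (2): add — endpoints in different components.
H I (3): add — endpoints in different components.
H J (4): add — endpoints in different components.
H K (5): add — endpoints in different components.
E H (9): skip — E and H already connected.
F H (16): add — endpoints in different components.
MST edges: G I, E G, H I, H J, H K, F H; total weight 1+2+3+4+5+16 = 31.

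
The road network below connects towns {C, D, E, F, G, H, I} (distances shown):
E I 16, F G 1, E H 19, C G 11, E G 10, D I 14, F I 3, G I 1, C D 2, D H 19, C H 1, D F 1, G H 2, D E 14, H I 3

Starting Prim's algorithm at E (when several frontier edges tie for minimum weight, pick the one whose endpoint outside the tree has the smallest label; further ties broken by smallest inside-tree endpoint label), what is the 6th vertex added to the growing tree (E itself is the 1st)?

C

Prim, starting at E.
Step 1: cheapest edge leaving the tree is E G (10); add G.
Step 2: cheapest edge leaving the tree is F G (1); add F.
Step 3: cheapest edge leaving the tree is D F (1); add D.
Step 4: cheapest edge leaving the tree is G I (1); add I.
Step 5: cheapest edge leaving the tree is C D (2); add C.
Step 6: cheapest edge leaving the tree is C H (1); add H.
Vertex order: E, G, F, D, I, C, H. The 6th vertex is C.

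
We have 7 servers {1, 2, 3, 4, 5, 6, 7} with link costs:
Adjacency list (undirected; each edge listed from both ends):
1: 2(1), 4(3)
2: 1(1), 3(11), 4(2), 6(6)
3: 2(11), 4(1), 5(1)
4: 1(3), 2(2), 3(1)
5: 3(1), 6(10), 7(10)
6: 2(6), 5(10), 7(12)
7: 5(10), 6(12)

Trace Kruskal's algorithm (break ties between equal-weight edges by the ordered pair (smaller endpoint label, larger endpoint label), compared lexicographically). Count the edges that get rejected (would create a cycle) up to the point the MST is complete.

2

Sort edges by weight, then run Kruskal:
1–2 (1): add. Components now {1,2} {3} {4} {5} {6} {7}
3–4 (1): add. Components now {1,2} {3,4} {5} {6} {7}
3–5 (1): add. Components now {1,2} {3,4,5} {6} {7}
2–4 (2): add. Components now {1,2,3,4,5} {6} {7}
1–4 (3): skip — 1 and 4 already connected.
2–6 (6): add. Components now {1,2,3,4,5,6} {7}
5–6 (10): skip — 5 and 6 already connected.
5–7 (10): add. Components now {1,2,3,4,5,6,7}
Edges rejected before the tree was complete: 2.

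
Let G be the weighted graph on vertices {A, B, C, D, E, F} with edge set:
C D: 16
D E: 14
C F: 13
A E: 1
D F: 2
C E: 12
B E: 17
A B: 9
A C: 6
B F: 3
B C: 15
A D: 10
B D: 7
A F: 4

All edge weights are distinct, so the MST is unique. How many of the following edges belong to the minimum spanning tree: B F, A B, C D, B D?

Kruskal's algorithm — process edges by increasing weight (ties by edge label):
A E (1): add — endpoints in different components.
D F (2): add — endpoints in different components.
B F (3): add — endpoints in different components.
A F (4): add — endpoints in different components.
A C (6): add — endpoints in different components.
MST edge set: {A E, D F, B F, A F, A C}.
Of the listed edges, {B F} are in the MST → 1.

1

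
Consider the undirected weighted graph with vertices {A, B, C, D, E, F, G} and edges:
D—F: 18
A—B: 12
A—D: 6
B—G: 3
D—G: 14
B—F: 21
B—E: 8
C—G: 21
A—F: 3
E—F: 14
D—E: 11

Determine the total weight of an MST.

Sort edges by weight, then run Kruskal:
A—F (3): add. Components now {A,F} {B} {C} {D} {E} {G}
B—G (3): add. Components now {A,F} {B,G} {C} {D} {E}
A—D (6): add. Components now {A,D,F} {B,G} {C} {E}
B—E (8): add. Components now {A,D,F} {B,E,G} {C}
D—E (11): add. Components now {A,B,D,E,F,G} {C}
A—B (12): skip — A and B already connected.
D—G (14): skip — D and G already connected.
E—F (14): skip — E and F already connected.
D—F (18): skip — D and F already connected.
B—F (21): skip — B and F already connected.
C—G (21): add. Components now {A,B,C,D,E,F,G}
MST edges: A—F, B—G, A—D, B—E, D—E, C—G; total weight 3+3+6+8+11+21 = 52.

52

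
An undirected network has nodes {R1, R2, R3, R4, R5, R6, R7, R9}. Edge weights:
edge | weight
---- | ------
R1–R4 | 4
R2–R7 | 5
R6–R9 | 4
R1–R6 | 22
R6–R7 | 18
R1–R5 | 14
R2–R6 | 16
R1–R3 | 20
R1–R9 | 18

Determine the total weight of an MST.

81

Grow the tree from R6 using Prim:
Step 1: frontier [R6–R9 4, R2–R6 16, R6–R7 18, R1–R6 22] → take R6–R9 (4); add R9.
Step 2: frontier [R2–R6 16, R6–R7 18, R1–R6 22, R1–R9 18] → take R2–R6 (16); add R2.
Step 3: frontier [R2–R7 5, R6–R7 18, R1–R6 22, R1–R9 18] → take R2–R7 (5); add R7.
Step 4: frontier [R1–R6 22, R1–R9 18] → take R1–R9 (18); add R1.
Step 5: frontier [R1–R4 4, R1–R5 14, R1–R3 20] → take R1–R4 (4); add R4.
Step 6: frontier [R1–R5 14, R1–R3 20] → take R1–R5 (14); add R5.
Step 7: frontier [R1–R3 20] → take R1–R3 (20); add R3.
MST edges: R6–R9, R2–R6, R2–R7, R1–R9, R1–R4, R1–R5, R1–R3; total weight 4+16+5+18+4+14+20 = 81.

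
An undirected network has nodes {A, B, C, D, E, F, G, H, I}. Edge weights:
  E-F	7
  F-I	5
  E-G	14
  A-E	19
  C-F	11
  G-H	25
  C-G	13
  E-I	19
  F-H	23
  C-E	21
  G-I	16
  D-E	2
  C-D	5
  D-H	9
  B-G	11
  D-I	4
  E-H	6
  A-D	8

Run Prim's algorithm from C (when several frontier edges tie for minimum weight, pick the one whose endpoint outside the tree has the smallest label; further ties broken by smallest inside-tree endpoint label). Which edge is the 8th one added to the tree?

B-G

Prim's algorithm from C:
Step 1: cheapest edge leaving the tree is C-D (5); add D.
Step 2: cheapest edge leaving the tree is D-E (2); add E.
Step 3: cheapest edge leaving the tree is D-I (4); add I.
Step 4: cheapest edge leaving the tree is F-I (5); add F.
Step 5: cheapest edge leaving the tree is E-H (6); add H.
Step 6: cheapest edge leaving the tree is A-D (8); add A.
Step 7: cheapest edge leaving the tree is C-G (13); add G.
Step 8: cheapest edge leaving the tree is B-G (11); add B.
The 8th edge added is B-G.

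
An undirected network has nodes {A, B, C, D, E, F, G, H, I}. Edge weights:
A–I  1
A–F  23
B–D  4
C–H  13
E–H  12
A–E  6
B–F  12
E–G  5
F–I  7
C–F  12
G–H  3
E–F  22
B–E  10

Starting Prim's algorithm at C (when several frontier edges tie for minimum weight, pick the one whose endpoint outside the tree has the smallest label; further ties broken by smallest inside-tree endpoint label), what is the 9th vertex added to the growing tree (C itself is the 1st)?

D

Grow the tree from C using Prim:
Step 1: cheapest edge leaving the tree is C–F (12); add F.
Step 2: cheapest edge leaving the tree is F–I (7); add I.
Step 3: cheapest edge leaving the tree is A–I (1); add A.
Step 4: cheapest edge leaving the tree is A–E (6); add E.
Step 5: cheapest edge leaving the tree is E–G (5); add G.
Step 6: cheapest edge leaving the tree is G–H (3); add H.
Step 7: cheapest edge leaving the tree is B–E (10); add B.
Step 8: cheapest edge leaving the tree is B–D (4); add D.
Vertex order: C, F, I, A, E, G, H, B, D. The 9th vertex is D.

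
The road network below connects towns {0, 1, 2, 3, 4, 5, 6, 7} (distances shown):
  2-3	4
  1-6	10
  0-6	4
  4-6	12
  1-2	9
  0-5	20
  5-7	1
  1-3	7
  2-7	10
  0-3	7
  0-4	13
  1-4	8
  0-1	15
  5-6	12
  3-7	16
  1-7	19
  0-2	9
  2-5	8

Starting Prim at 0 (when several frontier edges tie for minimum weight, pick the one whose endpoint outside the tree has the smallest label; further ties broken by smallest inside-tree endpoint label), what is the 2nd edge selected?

0-3

Prim, starting at 0.
Step 1: cheapest edge leaving the tree is 0-6 (4); add 6.
Step 2: cheapest edge leaving the tree is 0-3 (7); add 3.
Step 3: cheapest edge leaving the tree is 2-3 (4); add 2.
Step 4: cheapest edge leaving the tree is 1-3 (7); add 1.
Step 5: cheapest edge leaving the tree is 1-4 (8); add 4.
Step 6: cheapest edge leaving the tree is 2-5 (8); add 5.
Step 7: cheapest edge leaving the tree is 5-7 (1); add 7.
The 2nd edge added is 0-3.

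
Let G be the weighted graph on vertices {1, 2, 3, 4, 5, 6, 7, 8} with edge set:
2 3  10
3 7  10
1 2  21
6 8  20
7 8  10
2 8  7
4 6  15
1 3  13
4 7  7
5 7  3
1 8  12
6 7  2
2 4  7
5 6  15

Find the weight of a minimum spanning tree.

Kruskal: consider edges lightest-first.
6 7 (2): add — endpoints in different components.
5 7 (3): add — endpoints in different components.
2 4 (7): add — endpoints in different components.
2 8 (7): add — endpoints in different components.
4 7 (7): add — endpoints in different components.
2 3 (10): add — endpoints in different components.
3 7 (10): skip — 3 and 7 already connected.
7 8 (10): skip — 7 and 8 already connected.
1 8 (12): add — endpoints in different components.
MST edges: 6 7, 5 7, 2 4, 2 8, 4 7, 2 3, 1 8; total weight 2+3+7+7+7+10+12 = 48.

48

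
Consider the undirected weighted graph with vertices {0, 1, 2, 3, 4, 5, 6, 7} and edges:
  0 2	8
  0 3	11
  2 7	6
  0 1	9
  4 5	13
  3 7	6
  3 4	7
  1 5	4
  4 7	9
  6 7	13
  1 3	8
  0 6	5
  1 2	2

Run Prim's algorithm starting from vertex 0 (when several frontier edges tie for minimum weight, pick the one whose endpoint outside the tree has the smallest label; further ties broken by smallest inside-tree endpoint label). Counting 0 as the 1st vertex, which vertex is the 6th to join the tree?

7

Prim, starting at 0.
Step 1: cheapest edge leaving the tree is 0 6 (5); add 6.
Step 2: cheapest edge leaving the tree is 0 2 (8); add 2.
Step 3: cheapest edge leaving the tree is 1 2 (2); add 1.
Step 4: cheapest edge leaving the tree is 1 5 (4); add 5.
Step 5: cheapest edge leaving the tree is 2 7 (6); add 7.
Step 6: cheapest edge leaving the tree is 3 7 (6); add 3.
Step 7: cheapest edge leaving the tree is 3 4 (7); add 4.
Vertex order: 0, 6, 2, 1, 5, 7, 3, 4. The 6th vertex is 7.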